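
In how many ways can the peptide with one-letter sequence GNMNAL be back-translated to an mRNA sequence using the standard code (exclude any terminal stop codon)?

Gly: 4 codons.
Asn: 2 codons.
Met: 1 codon.
Asn: 2 codons.
Ala: 4 codons.
Leu: 6 codons.
4 × 2 × 1 × 2 × 4 × 6 = 384.

384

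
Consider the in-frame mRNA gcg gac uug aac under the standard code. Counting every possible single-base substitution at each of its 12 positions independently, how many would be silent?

7

Codon 1 (GCG, Ala): 3 synonymous substitutions.
Codon 2 (GAC, Asp): 1 synonymous substitution.
Codon 3 (UUG, Leu): 2 synonymous substitutions.
Codon 4 (AAC, Asn): 1 synonymous substitution.
Total: 3 + 1 + 2 + 1 = 7.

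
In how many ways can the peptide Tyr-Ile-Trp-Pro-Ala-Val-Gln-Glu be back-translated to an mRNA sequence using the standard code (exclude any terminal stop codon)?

1536

Tyr: 2 codons.
Ile: 3 codons.
Trp: 1 codon.
Pro: 4 codons.
Ala: 4 codons.
Val: 4 codons.
Gln: 2 codons.
Glu: 2 codons.
2 × 3 × 1 × 4 × 4 × 4 × 2 × 2 = 1536.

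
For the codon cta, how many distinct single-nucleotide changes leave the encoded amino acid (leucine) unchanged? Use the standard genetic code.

4

Position 1: TTA → 1 synonymous.
Position 2: none → 0 synonymous.
Position 3: CTT, CTC, CTG → 3 synonymous.
Total: 1 + 0 + 3 = 4.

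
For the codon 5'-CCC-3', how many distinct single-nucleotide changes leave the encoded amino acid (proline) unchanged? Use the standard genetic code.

3

Position 1: none → 0 synonymous.
Position 2: none → 0 synonymous.
Position 3: CCT, CCA, CCG → 3 synonymous.
Total: 0 + 0 + 3 = 3.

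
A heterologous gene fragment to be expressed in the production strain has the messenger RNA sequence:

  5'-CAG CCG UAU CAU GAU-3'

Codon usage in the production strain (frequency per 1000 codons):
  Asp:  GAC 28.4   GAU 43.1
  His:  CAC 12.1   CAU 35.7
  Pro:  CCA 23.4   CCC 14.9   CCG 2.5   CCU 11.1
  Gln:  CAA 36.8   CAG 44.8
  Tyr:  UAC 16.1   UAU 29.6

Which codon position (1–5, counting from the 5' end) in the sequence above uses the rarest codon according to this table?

2

Codon 1 CAG (Gln): 44.8 per 1000.
Codon 2 CCG (Pro): 2.5 per 1000.
Codon 3 UAU (Tyr): 29.6 per 1000.
Codon 4 CAU (His): 35.7 per 1000.
Codon 5 GAU (Asp): 43.1 per 1000.
Lowest frequency is 2.5 at codon 2.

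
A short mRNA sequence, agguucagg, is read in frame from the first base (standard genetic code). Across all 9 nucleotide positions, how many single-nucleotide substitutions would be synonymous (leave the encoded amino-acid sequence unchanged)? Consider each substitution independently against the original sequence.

5

Codon 1 (AGG, Arg): 2 synonymous substitutions.
Codon 2 (UUC, Phe): 1 synonymous substitution.
Codon 3 (AGG, Arg): 2 synonymous substitutions.
Total: 2 + 1 + 2 = 5.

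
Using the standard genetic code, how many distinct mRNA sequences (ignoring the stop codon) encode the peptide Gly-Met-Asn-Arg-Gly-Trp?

192

Gly: 4 codons.
Met: 1 codon.
Asn: 2 codons.
Arg: 6 codons.
Gly: 4 codons.
Trp: 1 codon.
4 × 1 × 2 × 6 × 4 × 1 = 192.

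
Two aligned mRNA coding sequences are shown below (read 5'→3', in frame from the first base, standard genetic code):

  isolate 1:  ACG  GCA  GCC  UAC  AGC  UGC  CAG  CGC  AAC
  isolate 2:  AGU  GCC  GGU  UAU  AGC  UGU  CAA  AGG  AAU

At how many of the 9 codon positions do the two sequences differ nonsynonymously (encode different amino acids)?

2

Codon 1: ACG Thr / AGU Ser — nonsynonymous.
Codon 2: GCA Ala / GCC Ala — synonymous.
Codon 3: GCC Ala / GGU Gly — nonsynonymous.
Codon 4: UAC Tyr / UAU Tyr — synonymous.
Codon 5: AGC Ser / AGC Ser — identical.
Codon 6: UGC Cys / UGU Cys — synonymous.
Codon 7: CAG Gln / CAA Gln — synonymous.
Codon 8: CGC Arg / AGG Arg — synonymous.
Codon 9: AAC Asn / AAU Asn — synonymous.
Nonsynonymous differences: 2.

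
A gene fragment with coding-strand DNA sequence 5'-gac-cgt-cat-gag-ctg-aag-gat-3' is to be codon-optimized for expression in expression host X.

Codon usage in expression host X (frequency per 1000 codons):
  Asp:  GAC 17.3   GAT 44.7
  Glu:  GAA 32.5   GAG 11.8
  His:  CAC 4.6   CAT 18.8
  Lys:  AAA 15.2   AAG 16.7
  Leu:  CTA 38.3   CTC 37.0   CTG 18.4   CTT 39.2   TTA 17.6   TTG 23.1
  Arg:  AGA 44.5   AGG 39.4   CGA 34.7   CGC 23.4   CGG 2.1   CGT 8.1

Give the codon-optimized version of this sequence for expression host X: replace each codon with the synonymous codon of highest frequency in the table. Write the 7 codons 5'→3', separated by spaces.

Codon 1 (Asp): best is GAT at 44.7.
Codon 2 (Arg): best is AGA at 44.5.
Codon 3 (His): best is CAT at 18.8.
Codon 4 (Glu): best is GAA at 32.5.
Codon 5 (Leu): best is CTT at 39.2.
Codon 6 (Lys): best is AAG at 16.7.
Codon 7 (Asp): best is GAT at 44.7.

GAT AGA CAT GAA CTT AAG GAT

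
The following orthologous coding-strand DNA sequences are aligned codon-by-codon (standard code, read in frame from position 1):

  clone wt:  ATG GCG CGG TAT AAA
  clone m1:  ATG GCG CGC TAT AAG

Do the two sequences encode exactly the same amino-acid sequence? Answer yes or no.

Codon 1: ATG Met / ATG Met — identical.
Codon 2: GCG Ala / GCG Ala — identical.
Codon 3: CGG Arg / CGC Arg — synonymous.
Codon 4: TAT Tyr / TAT Tyr — identical.
Codon 5: AAA Lys / AAG Lys — synonymous.
Nonsynonymous differences: 0 → same protein.

yes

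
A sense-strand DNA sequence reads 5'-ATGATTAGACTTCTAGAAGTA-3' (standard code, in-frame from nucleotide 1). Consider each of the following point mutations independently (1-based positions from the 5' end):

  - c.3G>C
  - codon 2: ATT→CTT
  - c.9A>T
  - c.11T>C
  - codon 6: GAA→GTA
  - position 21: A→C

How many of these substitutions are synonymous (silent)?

Codon 1: ATG (Met) → ATC (Ile) — missense.
Codon 2: ATT (Ile) → CTT (Leu) — missense.
Codon 3: AGA (Arg) → AGT (Ser) — missense.
Codon 4: CTT (Leu) → CCT (Pro) — missense.
Codon 6: GAA (Glu) → GTA (Val) — missense.
Codon 7: GTA (Val) → GTC (Val) — synonymous.
Synonymous: 1 of 6.

1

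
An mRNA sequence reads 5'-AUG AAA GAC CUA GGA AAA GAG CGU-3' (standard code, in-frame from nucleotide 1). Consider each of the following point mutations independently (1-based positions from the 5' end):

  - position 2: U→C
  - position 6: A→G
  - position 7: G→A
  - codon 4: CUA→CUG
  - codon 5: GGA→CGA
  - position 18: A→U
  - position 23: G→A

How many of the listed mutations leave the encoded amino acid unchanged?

2

Codon 1: AUG (Met) → ACG (Thr) — missense.
Codon 2: AAA (Lys) → AAG (Lys) — synonymous.
Codon 3: GAC (Asp) → AAC (Asn) — missense.
Codon 4: CUA (Leu) → CUG (Leu) — synonymous.
Codon 5: GGA (Gly) → CGA (Arg) — missense.
Codon 6: AAA (Lys) → AAU (Asn) — missense.
Codon 8: CGU (Arg) → CAU (His) — missense.
Synonymous: 2 of 7.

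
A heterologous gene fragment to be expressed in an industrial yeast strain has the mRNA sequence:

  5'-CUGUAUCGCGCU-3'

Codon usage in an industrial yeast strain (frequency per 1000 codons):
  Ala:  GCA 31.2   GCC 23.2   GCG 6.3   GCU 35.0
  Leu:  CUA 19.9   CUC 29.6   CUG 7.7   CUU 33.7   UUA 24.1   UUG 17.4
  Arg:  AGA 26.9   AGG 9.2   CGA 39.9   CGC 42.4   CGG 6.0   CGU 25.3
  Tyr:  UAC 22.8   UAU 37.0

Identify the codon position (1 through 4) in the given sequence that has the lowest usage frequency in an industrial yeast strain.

1

Codon 1 CUG (Leu): 7.7 per 1000.
Codon 2 UAU (Tyr): 37.0 per 1000.
Codon 3 CGC (Arg): 42.4 per 1000.
Codon 4 GCU (Ala): 35.0 per 1000.
Lowest frequency is 7.7 at codon 1.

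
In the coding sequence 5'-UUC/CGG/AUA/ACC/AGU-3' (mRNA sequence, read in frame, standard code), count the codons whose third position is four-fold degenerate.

2

Codon 1 UUC (Phe): third position 2-fold.
Codon 2 CGG (Arg): third position 4-fold.
Codon 3 AUA (Ile): third position 3-fold.
Codon 4 ACC (Thr): third position 4-fold.
Codon 5 AGU (Ser): third position 2-fold.
Four-fold degenerate third positions: 2.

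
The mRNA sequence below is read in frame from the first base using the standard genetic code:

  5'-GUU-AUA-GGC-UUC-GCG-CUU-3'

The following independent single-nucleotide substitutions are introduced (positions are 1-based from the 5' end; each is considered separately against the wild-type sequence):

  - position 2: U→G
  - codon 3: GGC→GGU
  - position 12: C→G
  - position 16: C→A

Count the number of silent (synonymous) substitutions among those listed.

Codon 1: GUU (Val) → GGU (Gly) — missense.
Codon 3: GGC (Gly) → GGU (Gly) — synonymous.
Codon 4: UUC (Phe) → UUG (Leu) — missense.
Codon 6: CUU (Leu) → AUU (Ile) — missense.
Synonymous: 1 of 4.

1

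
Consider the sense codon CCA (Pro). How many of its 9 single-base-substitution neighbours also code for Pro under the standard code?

3

Position 1: none → 0 synonymous.
Position 2: none → 0 synonymous.
Position 3: CCU, CCC, CCG → 3 synonymous.
Total: 0 + 0 + 3 = 3.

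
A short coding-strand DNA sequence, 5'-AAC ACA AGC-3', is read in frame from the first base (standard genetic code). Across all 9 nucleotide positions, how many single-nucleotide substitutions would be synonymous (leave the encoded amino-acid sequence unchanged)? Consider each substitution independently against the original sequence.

Codon 1 (AAC, Asn): 1 synonymous substitution.
Codon 2 (ACA, Thr): 3 synonymous substitutions.
Codon 3 (AGC, Ser): 1 synonymous substitution.
Total: 1 + 3 + 1 = 5.

5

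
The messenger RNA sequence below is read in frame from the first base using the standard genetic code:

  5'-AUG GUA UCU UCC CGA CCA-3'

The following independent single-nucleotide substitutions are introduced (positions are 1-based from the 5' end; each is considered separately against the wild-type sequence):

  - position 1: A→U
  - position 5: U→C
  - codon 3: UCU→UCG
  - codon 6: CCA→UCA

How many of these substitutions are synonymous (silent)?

1

Codon 1: AUG (Met) → UUG (Leu) — missense.
Codon 2: GUA (Val) → GCA (Ala) — missense.
Codon 3: UCU (Ser) → UCG (Ser) — synonymous.
Codon 6: CCA (Pro) → UCA (Ser) — missense.
Synonymous: 1 of 4.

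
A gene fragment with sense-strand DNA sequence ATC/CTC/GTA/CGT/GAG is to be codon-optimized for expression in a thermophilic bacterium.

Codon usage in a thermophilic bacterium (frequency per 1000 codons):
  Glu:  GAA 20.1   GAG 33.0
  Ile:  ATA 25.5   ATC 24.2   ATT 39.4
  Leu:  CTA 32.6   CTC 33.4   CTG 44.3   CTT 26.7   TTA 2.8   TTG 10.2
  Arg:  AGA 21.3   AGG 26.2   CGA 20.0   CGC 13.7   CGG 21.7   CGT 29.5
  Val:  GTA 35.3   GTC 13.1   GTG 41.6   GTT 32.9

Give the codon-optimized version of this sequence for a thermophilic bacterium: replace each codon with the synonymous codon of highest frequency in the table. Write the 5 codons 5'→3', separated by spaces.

Codon 1 (Ile): best is ATT at 39.4.
Codon 2 (Leu): best is CTG at 44.3.
Codon 3 (Val): best is GTG at 41.6.
Codon 4 (Arg): best is CGT at 29.5.
Codon 5 (Glu): best is GAG at 33.0.

ATT CTG GTG CGT GAG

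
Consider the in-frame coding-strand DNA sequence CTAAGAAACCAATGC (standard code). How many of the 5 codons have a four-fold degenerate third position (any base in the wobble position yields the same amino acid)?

Codon 1 CTA (Leu): third position 4-fold.
Codon 2 AGA (Arg): third position 2-fold.
Codon 3 AAC (Asn): third position 2-fold.
Codon 4 CAA (Gln): third position 2-fold.
Codon 5 TGC (Cys): third position 2-fold.
Four-fold degenerate third positions: 1.

1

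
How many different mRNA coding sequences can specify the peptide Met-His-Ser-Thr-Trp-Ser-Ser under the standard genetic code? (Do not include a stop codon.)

1728

Met: 1 codon.
His: 2 codons.
Ser: 6 codons.
Thr: 4 codons.
Trp: 1 codon.
Ser: 6 codons.
Ser: 6 codons.
1 × 2 × 6 × 4 × 1 × 6 × 6 = 1728.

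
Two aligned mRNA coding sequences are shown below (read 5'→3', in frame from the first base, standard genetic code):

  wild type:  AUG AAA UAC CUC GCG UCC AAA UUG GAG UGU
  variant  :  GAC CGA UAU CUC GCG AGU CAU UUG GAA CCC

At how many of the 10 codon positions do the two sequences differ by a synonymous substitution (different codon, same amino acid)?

3

Codon 1: AUG Met / GAC Asp — nonsynonymous.
Codon 2: AAA Lys / CGA Arg — nonsynonymous.
Codon 3: UAC Tyr / UAU Tyr — synonymous.
Codon 4: CUC Leu / CUC Leu — identical.
Codon 5: GCG Ala / GCG Ala — identical.
Codon 6: UCC Ser / AGU Ser — synonymous.
Codon 7: AAA Lys / CAU His — nonsynonymous.
Codon 8: UUG Leu / UUG Leu — identical.
Codon 9: GAG Glu / GAA Glu — synonymous.
Codon 10: UGU Cys / CCC Pro — nonsynonymous.
Synonymous differences: 3.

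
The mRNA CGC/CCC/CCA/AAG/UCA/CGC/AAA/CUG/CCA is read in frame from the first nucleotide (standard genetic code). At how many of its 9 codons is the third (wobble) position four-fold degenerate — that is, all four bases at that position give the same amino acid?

Codon 1 CGC (Arg): third position 4-fold.
Codon 2 CCC (Pro): third position 4-fold.
Codon 3 CCA (Pro): third position 4-fold.
Codon 4 AAG (Lys): third position 2-fold.
Codon 5 UCA (Ser): third position 4-fold.
Codon 6 CGC (Arg): third position 4-fold.
Codon 7 AAA (Lys): third position 2-fold.
Codon 8 CUG (Leu): third position 4-fold.
Codon 9 CCA (Pro): third position 4-fold.
Four-fold degenerate third positions: 7.

7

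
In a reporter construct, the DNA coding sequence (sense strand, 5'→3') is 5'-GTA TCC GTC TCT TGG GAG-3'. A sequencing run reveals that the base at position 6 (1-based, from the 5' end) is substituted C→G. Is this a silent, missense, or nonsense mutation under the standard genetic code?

silent

Position 6 falls in codon 2: TCC → Ser.
After the substitution the codon is TCG → Ser.
Both encode Ser, so the change is synonymous.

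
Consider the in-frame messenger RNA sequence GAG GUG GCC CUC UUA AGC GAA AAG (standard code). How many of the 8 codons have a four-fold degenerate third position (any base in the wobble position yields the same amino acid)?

3

Codon 1 GAG (Glu): third position 2-fold.
Codon 2 GUG (Val): third position 4-fold.
Codon 3 GCC (Ala): third position 4-fold.
Codon 4 CUC (Leu): third position 4-fold.
Codon 5 UUA (Leu): third position 2-fold.
Codon 6 AGC (Ser): third position 2-fold.
Codon 7 GAA (Glu): third position 2-fold.
Codon 8 AAG (Lys): third position 2-fold.
Four-fold degenerate third positions: 3.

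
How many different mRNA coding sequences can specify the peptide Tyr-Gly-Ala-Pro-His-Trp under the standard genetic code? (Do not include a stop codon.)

256

Tyr: 2 codons.
Gly: 4 codons.
Ala: 4 codons.
Pro: 4 codons.
His: 2 codons.
Trp: 1 codon.
2 × 4 × 4 × 4 × 2 × 1 = 256.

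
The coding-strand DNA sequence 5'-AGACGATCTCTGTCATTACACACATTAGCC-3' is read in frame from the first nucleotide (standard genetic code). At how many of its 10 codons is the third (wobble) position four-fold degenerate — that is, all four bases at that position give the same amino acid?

Codon 1 AGA (Arg): third position 2-fold.
Codon 2 CGA (Arg): third position 4-fold.
Codon 3 TCT (Ser): third position 4-fold.
Codon 4 CTG (Leu): third position 4-fold.
Codon 5 TCA (Ser): third position 4-fold.
Codon 6 TTA (Leu): third position 2-fold.
Codon 7 CAC (His): third position 2-fold.
Codon 8 ACA (Thr): third position 4-fold.
Codon 9 TTA (Leu): third position 2-fold.
Codon 10 GCC (Ala): third position 4-fold.
Four-fold degenerate third positions: 6.

6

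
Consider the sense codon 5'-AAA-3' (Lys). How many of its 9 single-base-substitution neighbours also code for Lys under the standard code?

Position 1: none → 0 synonymous.
Position 2: none → 0 synonymous.
Position 3: AAG → 1 synonymous.
Total: 0 + 0 + 1 = 1.

1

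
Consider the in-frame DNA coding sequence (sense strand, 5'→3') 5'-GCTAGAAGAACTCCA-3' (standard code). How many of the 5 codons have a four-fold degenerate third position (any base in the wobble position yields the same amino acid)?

Codon 1 GCT (Ala): third position 4-fold.
Codon 2 AGA (Arg): third position 2-fold.
Codon 3 AGA (Arg): third position 2-fold.
Codon 4 ACT (Thr): third position 4-fold.
Codon 5 CCA (Pro): third position 4-fold.
Four-fold degenerate third positions: 3.

3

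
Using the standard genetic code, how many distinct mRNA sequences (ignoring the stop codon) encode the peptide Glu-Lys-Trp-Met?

Glu: 2 codons.
Lys: 2 codons.
Trp: 1 codon.
Met: 1 codon.
2 × 2 × 1 × 1 = 4.

4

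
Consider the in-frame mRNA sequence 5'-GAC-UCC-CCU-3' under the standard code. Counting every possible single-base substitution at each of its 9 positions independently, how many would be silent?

Codon 1 (GAC, Asp): 1 synonymous substitution.
Codon 2 (UCC, Ser): 3 synonymous substitutions.
Codon 3 (CCU, Pro): 3 synonymous substitutions.
Total: 1 + 3 + 3 = 7.

7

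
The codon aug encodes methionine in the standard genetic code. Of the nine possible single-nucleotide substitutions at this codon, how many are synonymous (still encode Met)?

Position 1: none → 0 synonymous.
Position 2: none → 0 synonymous.
Position 3: none → 0 synonymous.
Total: 0 + 0 + 0 = 0.

0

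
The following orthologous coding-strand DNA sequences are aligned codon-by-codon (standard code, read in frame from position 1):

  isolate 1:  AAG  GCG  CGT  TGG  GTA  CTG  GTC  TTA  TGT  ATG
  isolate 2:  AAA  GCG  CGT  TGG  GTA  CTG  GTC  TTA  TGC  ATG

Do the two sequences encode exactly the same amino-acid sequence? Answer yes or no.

Codon 1: AAG Lys / AAA Lys — synonymous.
Codon 2: GCG Ala / GCG Ala — identical.
Codon 3: CGT Arg / CGT Arg — identical.
Codon 4: TGG Trp / TGG Trp — identical.
Codon 5: GTA Val / GTA Val — identical.
Codon 6: CTG Leu / CTG Leu — identical.
Codon 7: GTC Val / GTC Val — identical.
Codon 8: TTA Leu / TTA Leu — identical.
Codon 9: TGT Cys / TGC Cys — synonymous.
Codon 10: ATG Met / ATG Met — identical.
Nonsynonymous differences: 0 → same protein.

yes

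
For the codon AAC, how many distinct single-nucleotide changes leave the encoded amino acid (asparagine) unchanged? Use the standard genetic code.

1

Position 1: none → 0 synonymous.
Position 2: none → 0 synonymous.
Position 3: AAT → 1 synonymous.
Total: 0 + 0 + 1 = 1.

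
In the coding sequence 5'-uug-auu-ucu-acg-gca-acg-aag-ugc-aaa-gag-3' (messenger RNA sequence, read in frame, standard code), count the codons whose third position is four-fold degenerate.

Codon 1 UUG (Leu): third position 2-fold.
Codon 2 AUU (Ile): third position 3-fold.
Codon 3 UCU (Ser): third position 4-fold.
Codon 4 ACG (Thr): third position 4-fold.
Codon 5 GCA (Ala): third position 4-fold.
Codon 6 ACG (Thr): third position 4-fold.
Codon 7 AAG (Lys): third position 2-fold.
Codon 8 UGC (Cys): third position 2-fold.
Codon 9 AAA (Lys): third position 2-fold.
Codon 10 GAG (Glu): third position 2-fold.
Four-fold degenerate third positions: 4.

4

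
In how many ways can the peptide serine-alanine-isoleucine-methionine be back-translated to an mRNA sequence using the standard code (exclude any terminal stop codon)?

72

Ser: 6 codons.
Ala: 4 codons.
Ile: 3 codons.
Met: 1 codon.
6 × 4 × 3 × 1 = 72.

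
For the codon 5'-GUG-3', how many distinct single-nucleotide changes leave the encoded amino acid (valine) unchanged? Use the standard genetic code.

Position 1: none → 0 synonymous.
Position 2: none → 0 synonymous.
Position 3: GUU, GUC, GUA → 3 synonymous.
Total: 0 + 0 + 3 = 3.

3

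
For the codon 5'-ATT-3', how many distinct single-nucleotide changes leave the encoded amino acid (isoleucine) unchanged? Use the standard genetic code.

Position 1: none → 0 synonymous.
Position 2: none → 0 synonymous.
Position 3: ATC, ATA → 2 synonymous.
Total: 0 + 0 + 2 = 2.

2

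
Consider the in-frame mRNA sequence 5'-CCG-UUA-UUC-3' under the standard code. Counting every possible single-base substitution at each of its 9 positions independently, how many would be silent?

Codon 1 (CCG, Pro): 3 synonymous substitutions.
Codon 2 (UUA, Leu): 2 synonymous substitutions.
Codon 3 (UUC, Phe): 1 synonymous substitution.
Total: 3 + 2 + 1 = 6.

6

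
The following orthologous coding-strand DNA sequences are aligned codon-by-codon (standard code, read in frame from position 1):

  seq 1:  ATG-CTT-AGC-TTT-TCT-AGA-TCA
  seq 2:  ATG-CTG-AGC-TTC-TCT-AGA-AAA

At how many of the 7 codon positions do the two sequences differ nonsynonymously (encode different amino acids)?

1

Codon 1: ATG Met / ATG Met — identical.
Codon 2: CTT Leu / CTG Leu — synonymous.
Codon 3: AGC Ser / AGC Ser — identical.
Codon 4: TTT Phe / TTC Phe — synonymous.
Codon 5: TCT Ser / TCT Ser — identical.
Codon 6: AGA Arg / AGA Arg — identical.
Codon 7: TCA Ser / AAA Lys — nonsynonymous.
Nonsynonymous differences: 1.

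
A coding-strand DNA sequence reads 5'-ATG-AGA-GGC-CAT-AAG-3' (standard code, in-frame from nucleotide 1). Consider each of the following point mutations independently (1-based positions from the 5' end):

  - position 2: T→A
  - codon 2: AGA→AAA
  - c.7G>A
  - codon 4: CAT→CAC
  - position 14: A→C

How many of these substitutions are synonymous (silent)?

Codon 1: ATG (Met) → AAG (Lys) — missense.
Codon 2: AGA (Arg) → AAA (Lys) — missense.
Codon 3: GGC (Gly) → AGC (Ser) — missense.
Codon 4: CAT (His) → CAC (His) — synonymous.
Codon 5: AAG (Lys) → ACG (Thr) — missense.
Synonymous: 1 of 5.

1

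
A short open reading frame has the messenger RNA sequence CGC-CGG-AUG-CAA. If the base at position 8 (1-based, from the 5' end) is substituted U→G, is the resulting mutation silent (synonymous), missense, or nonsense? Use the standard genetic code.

missense

Position 8 falls in codon 3: AUG → Met.
After the substitution the codon is AGG → Arg.
Met ≠ Arg, so this is a missense mutation.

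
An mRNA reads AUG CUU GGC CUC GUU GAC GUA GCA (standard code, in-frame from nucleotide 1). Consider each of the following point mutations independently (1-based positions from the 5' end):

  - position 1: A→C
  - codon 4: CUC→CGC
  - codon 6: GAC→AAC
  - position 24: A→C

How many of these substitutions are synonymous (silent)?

1

Codon 1: AUG (Met) → CUG (Leu) — missense.
Codon 4: CUC (Leu) → CGC (Arg) — missense.
Codon 6: GAC (Asp) → AAC (Asn) — missense.
Codon 8: GCA (Ala) → GCC (Ala) — synonymous.
Synonymous: 1 of 4.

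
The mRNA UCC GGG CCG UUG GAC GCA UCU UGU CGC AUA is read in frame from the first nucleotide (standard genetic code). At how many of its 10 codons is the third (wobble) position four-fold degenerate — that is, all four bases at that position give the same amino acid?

Codon 1 UCC (Ser): third position 4-fold.
Codon 2 GGG (Gly): third position 4-fold.
Codon 3 CCG (Pro): third position 4-fold.
Codon 4 UUG (Leu): third position 2-fold.
Codon 5 GAC (Asp): third position 2-fold.
Codon 6 GCA (Ala): third position 4-fold.
Codon 7 UCU (Ser): third position 4-fold.
Codon 8 UGU (Cys): third position 2-fold.
Codon 9 CGC (Arg): third position 4-fold.
Codon 10 AUA (Ile): third position 3-fold.
Four-fold degenerate third positions: 6.

6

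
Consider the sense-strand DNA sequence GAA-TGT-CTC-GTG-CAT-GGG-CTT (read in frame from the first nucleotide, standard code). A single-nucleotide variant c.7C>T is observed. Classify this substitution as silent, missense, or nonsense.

missense

Position 7 falls in codon 3: CTC → Leu.
After the substitution the codon is TTC → Phe.
Leu ≠ Phe, so this is a missense mutation.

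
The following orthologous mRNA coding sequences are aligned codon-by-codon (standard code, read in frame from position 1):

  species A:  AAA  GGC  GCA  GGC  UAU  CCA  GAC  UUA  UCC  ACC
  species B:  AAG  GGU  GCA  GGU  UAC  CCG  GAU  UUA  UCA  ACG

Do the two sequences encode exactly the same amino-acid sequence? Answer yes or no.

Codon 1: AAA Lys / AAG Lys — synonymous.
Codon 2: GGC Gly / GGU Gly — synonymous.
Codon 3: GCA Ala / GCA Ala — identical.
Codon 4: GGC Gly / GGU Gly — synonymous.
Codon 5: UAU Tyr / UAC Tyr — synonymous.
Codon 6: CCA Pro / CCG Pro — synonymous.
Codon 7: GAC Asp / GAU Asp — synonymous.
Codon 8: UUA Leu / UUA Leu — identical.
Codon 9: UCC Ser / UCA Ser — synonymous.
Codon 10: ACC Thr / ACG Thr — synonymous.
Nonsynonymous differences: 0 → same protein.

yes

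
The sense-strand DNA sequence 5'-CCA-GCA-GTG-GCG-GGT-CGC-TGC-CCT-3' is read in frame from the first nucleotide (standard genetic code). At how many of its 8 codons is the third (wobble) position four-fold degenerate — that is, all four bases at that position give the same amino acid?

7

Codon 1 CCA (Pro): third position 4-fold.
Codon 2 GCA (Ala): third position 4-fold.
Codon 3 GTG (Val): third position 4-fold.
Codon 4 GCG (Ala): third position 4-fold.
Codon 5 GGT (Gly): third position 4-fold.
Codon 6 CGC (Arg): third position 4-fold.
Codon 7 TGC (Cys): third position 2-fold.
Codon 8 CCT (Pro): third position 4-fold.
Four-fold degenerate third positions: 7.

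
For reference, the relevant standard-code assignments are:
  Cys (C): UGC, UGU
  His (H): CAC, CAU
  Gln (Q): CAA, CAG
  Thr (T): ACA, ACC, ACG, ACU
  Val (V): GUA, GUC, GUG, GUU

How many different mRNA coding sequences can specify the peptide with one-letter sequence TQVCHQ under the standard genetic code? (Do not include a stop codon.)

256

Thr: 4 codons.
Gln: 2 codons.
Val: 4 codons.
Cys: 2 codons.
His: 2 codons.
Gln: 2 codons.
4 × 2 × 4 × 2 × 2 × 2 = 256.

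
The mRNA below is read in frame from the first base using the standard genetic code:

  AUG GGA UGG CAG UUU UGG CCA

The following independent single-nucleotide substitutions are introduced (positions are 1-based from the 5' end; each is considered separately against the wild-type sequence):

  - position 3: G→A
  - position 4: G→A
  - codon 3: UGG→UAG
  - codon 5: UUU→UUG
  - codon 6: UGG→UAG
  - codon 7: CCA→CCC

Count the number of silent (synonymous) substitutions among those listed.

Codon 1: AUG (Met) → AUA (Ile) — missense.
Codon 2: GGA (Gly) → AGA (Arg) — missense.
Codon 3: UGG (Trp) → UAG (Stop) — nonsense.
Codon 5: UUU (Phe) → UUG (Leu) — missense.
Codon 6: UGG (Trp) → UAG (Stop) — nonsense.
Codon 7: CCA (Pro) → CCC (Pro) — synonymous.
Synonymous: 1 of 6.

1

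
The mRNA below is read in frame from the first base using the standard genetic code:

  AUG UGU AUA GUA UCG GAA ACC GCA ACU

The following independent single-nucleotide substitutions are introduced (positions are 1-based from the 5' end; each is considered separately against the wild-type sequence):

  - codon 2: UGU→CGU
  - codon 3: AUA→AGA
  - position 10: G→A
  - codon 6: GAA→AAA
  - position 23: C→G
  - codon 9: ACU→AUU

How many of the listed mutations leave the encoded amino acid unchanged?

0

Codon 2: UGU (Cys) → CGU (Arg) — missense.
Codon 3: AUA (Ile) → AGA (Arg) — missense.
Codon 4: GUA (Val) → AUA (Ile) — missense.
Codon 6: GAA (Glu) → AAA (Lys) — missense.
Codon 8: GCA (Ala) → GGA (Gly) — missense.
Codon 9: ACU (Thr) → AUU (Ile) — missense.
Synonymous: 0 of 6.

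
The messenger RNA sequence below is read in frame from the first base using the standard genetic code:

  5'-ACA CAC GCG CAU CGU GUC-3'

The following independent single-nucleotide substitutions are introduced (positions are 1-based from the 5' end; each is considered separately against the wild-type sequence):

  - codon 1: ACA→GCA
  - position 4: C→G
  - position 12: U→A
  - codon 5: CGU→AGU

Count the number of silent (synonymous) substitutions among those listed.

0

Codon 1: ACA (Thr) → GCA (Ala) — missense.
Codon 2: CAC (His) → GAC (Asp) — missense.
Codon 4: CAU (His) → CAA (Gln) — missense.
Codon 5: CGU (Arg) → AGU (Ser) — missense.
Synonymous: 0 of 4.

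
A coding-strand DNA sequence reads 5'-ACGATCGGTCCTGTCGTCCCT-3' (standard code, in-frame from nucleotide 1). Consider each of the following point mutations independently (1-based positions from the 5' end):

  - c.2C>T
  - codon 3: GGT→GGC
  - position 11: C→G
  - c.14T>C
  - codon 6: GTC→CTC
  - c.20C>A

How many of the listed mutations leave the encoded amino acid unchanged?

Codon 1: ACG (Thr) → ATG (Met) — missense.
Codon 3: GGT (Gly) → GGC (Gly) — synonymous.
Codon 4: CCT (Pro) → CGT (Arg) — missense.
Codon 5: GTC (Val) → GCC (Ala) — missense.
Codon 6: GTC (Val) → CTC (Leu) — missense.
Codon 7: CCT (Pro) → CAT (His) — missense.
Synonymous: 1 of 6.

1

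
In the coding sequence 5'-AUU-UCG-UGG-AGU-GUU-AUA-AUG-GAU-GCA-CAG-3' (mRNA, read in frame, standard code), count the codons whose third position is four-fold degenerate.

Codon 1 AUU (Ile): third position 3-fold.
Codon 2 UCG (Ser): third position 4-fold.
Codon 3 UGG (Trp): third position 1-fold.
Codon 4 AGU (Ser): third position 2-fold.
Codon 5 GUU (Val): third position 4-fold.
Codon 6 AUA (Ile): third position 3-fold.
Codon 7 AUG (Met): third position 1-fold.
Codon 8 GAU (Asp): third position 2-fold.
Codon 9 GCA (Ala): third position 4-fold.
Codon 10 CAG (Gln): third position 2-fold.
Four-fold degenerate third positions: 3.

3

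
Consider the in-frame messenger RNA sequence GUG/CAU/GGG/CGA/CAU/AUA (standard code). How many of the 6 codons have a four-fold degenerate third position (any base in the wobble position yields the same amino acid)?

Codon 1 GUG (Val): third position 4-fold.
Codon 2 CAU (His): third position 2-fold.
Codon 3 GGG (Gly): third position 4-fold.
Codon 4 CGA (Arg): third position 4-fold.
Codon 5 CAU (His): third position 2-fold.
Codon 6 AUA (Ile): third position 3-fold.
Four-fold degenerate third positions: 3.

3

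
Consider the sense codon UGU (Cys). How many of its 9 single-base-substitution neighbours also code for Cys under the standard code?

1

Position 1: none → 0 synonymous.
Position 2: none → 0 synonymous.
Position 3: UGC → 1 synonymous.
Total: 0 + 0 + 1 = 1.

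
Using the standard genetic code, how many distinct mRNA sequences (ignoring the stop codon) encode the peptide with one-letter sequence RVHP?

192

Arg: 6 codons.
Val: 4 codons.
His: 2 codons.
Pro: 4 codons.
6 × 4 × 2 × 4 = 192.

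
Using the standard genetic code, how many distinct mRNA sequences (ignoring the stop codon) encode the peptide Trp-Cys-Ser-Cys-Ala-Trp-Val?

Trp: 1 codon.
Cys: 2 codons.
Ser: 6 codons.
Cys: 2 codons.
Ala: 4 codons.
Trp: 1 codon.
Val: 4 codons.
1 × 2 × 6 × 2 × 4 × 1 × 4 = 384.

384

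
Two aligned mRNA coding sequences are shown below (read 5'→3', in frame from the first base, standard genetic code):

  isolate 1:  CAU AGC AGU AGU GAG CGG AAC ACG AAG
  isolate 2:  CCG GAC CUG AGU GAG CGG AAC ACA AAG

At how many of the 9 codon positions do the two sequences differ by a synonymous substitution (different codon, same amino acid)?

1

Codon 1: CAU His / CCG Pro — nonsynonymous.
Codon 2: AGC Ser / GAC Asp — nonsynonymous.
Codon 3: AGU Ser / CUG Leu — nonsynonymous.
Codon 4: AGU Ser / AGU Ser — identical.
Codon 5: GAG Glu / GAG Glu — identical.
Codon 6: CGG Arg / CGG Arg — identical.
Codon 7: AAC Asn / AAC Asn — identical.
Codon 8: ACG Thr / ACA Thr — synonymous.
Codon 9: AAG Lys / AAG Lys — identical.
Synonymous differences: 1.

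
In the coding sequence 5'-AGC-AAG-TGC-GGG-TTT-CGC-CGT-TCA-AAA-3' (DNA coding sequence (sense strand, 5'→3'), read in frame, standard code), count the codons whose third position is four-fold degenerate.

4

Codon 1 AGC (Ser): third position 2-fold.
Codon 2 AAG (Lys): third position 2-fold.
Codon 3 TGC (Cys): third position 2-fold.
Codon 4 GGG (Gly): third position 4-fold.
Codon 5 TTT (Phe): third position 2-fold.
Codon 6 CGC (Arg): third position 4-fold.
Codon 7 CGT (Arg): third position 4-fold.
Codon 8 TCA (Ser): third position 4-fold.
Codon 9 AAA (Lys): third position 2-fold.
Four-fold degenerate third positions: 4.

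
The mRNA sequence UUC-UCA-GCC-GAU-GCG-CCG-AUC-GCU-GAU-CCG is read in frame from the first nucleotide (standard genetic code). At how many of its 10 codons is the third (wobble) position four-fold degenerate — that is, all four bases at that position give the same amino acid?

Codon 1 UUC (Phe): third position 2-fold.
Codon 2 UCA (Ser): third position 4-fold.
Codon 3 GCC (Ala): third position 4-fold.
Codon 4 GAU (Asp): third position 2-fold.
Codon 5 GCG (Ala): third position 4-fold.
Codon 6 CCG (Pro): third position 4-fold.
Codon 7 AUC (Ile): third position 3-fold.
Codon 8 GCU (Ala): third position 4-fold.
Codon 9 GAU (Asp): third position 2-fold.
Codon 10 CCG (Pro): third position 4-fold.
Four-fold degenerate third positions: 6.

6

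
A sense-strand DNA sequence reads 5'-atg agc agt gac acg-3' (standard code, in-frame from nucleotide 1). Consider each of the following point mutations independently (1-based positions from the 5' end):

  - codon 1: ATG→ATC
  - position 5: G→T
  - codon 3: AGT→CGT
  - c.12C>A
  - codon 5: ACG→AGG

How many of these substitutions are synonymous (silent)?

Codon 1: ATG (Met) → ATC (Ile) — missense.
Codon 2: AGC (Ser) → ATC (Ile) — missense.
Codon 3: AGT (Ser) → CGT (Arg) — missense.
Codon 4: GAC (Asp) → GAA (Glu) — missense.
Codon 5: ACG (Thr) → AGG (Arg) — missense.
Synonymous: 0 of 5.

0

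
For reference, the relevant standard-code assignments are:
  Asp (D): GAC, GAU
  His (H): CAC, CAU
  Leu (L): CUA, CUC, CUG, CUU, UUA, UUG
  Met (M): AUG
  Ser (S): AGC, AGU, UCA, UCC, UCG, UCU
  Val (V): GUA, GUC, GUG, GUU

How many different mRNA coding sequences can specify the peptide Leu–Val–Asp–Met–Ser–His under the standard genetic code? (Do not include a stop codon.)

576

Leu: 6 codons.
Val: 4 codons.
Asp: 2 codons.
Met: 1 codon.
Ser: 6 codons.
His: 2 codons.
6 × 4 × 2 × 1 × 6 × 2 = 576.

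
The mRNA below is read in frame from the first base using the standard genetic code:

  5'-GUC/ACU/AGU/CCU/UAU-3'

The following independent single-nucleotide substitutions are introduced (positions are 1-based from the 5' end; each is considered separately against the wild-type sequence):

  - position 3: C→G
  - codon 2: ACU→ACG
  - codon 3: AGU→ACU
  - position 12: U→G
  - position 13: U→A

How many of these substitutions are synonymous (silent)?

3

Codon 1: GUC (Val) → GUG (Val) — synonymous.
Codon 2: ACU (Thr) → ACG (Thr) — synonymous.
Codon 3: AGU (Ser) → ACU (Thr) — missense.
Codon 4: CCU (Pro) → CCG (Pro) — synonymous.
Codon 5: UAU (Tyr) → AAU (Asn) — missense.
Synonymous: 3 of 5.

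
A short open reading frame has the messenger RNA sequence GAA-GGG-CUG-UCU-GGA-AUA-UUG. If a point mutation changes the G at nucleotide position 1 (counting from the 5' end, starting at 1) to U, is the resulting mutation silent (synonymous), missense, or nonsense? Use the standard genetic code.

nonsense

Position 1 falls in codon 1: GAA → Glu.
After the substitution the codon is UAA → Stop.
The new codon is a stop codon, so this is a nonsense mutation.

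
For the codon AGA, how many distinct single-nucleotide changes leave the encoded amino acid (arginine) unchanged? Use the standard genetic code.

Position 1: CGA → 1 synonymous.
Position 2: none → 0 synonymous.
Position 3: AGG → 1 synonymous.
Total: 1 + 0 + 1 = 2.

2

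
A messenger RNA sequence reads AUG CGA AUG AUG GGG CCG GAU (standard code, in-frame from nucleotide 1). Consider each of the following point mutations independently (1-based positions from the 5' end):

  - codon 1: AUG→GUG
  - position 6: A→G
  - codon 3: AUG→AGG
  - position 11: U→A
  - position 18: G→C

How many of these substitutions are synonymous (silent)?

2

Codon 1: AUG (Met) → GUG (Val) — missense.
Codon 2: CGA (Arg) → CGG (Arg) — synonymous.
Codon 3: AUG (Met) → AGG (Arg) — missense.
Codon 4: AUG (Met) → AAG (Lys) — missense.
Codon 6: CCG (Pro) → CCC (Pro) — synonymous.
Synonymous: 2 of 5.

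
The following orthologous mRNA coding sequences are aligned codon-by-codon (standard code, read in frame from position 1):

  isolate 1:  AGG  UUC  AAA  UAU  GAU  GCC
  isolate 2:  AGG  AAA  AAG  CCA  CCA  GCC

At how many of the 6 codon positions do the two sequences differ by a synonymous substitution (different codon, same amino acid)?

1

Codon 1: AGG Arg / AGG Arg — identical.
Codon 2: UUC Phe / AAA Lys — nonsynonymous.
Codon 3: AAA Lys / AAG Lys — synonymous.
Codon 4: UAU Tyr / CCA Pro — nonsynonymous.
Codon 5: GAU Asp / CCA Pro — nonsynonymous.
Codon 6: GCC Ala / GCC Ala — identical.
Synonymous differences: 1.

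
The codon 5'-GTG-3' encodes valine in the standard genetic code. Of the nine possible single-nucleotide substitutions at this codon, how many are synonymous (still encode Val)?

3

Position 1: none → 0 synonymous.
Position 2: none → 0 synonymous.
Position 3: GTT, GTC, GTA → 3 synonymous.
Total: 0 + 0 + 3 = 3.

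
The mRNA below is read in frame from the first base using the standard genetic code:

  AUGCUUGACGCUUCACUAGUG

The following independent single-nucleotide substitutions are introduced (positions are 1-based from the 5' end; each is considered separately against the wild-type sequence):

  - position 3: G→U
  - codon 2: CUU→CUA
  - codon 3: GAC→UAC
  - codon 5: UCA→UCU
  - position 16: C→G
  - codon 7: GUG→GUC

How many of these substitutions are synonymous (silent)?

Codon 1: AUG (Met) → AUU (Ile) — missense.
Codon 2: CUU (Leu) → CUA (Leu) — synonymous.
Codon 3: GAC (Asp) → UAC (Tyr) — missense.
Codon 5: UCA (Ser) → UCU (Ser) — synonymous.
Codon 6: CUA (Leu) → GUA (Val) — missense.
Codon 7: GUG (Val) → GUC (Val) — synonymous.
Synonymous: 3 of 6.

3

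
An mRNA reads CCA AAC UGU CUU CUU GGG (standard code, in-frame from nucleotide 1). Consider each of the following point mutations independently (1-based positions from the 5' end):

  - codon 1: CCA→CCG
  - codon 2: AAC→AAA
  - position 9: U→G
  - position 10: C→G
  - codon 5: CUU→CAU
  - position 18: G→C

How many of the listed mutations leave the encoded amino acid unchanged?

Codon 1: CCA (Pro) → CCG (Pro) — synonymous.
Codon 2: AAC (Asn) → AAA (Lys) — missense.
Codon 3: UGU (Cys) → UGG (Trp) — missense.
Codon 4: CUU (Leu) → GUU (Val) — missense.
Codon 5: CUU (Leu) → CAU (His) — missense.
Codon 6: GGG (Gly) → GGC (Gly) — synonymous.
Synonymous: 2 of 6.

2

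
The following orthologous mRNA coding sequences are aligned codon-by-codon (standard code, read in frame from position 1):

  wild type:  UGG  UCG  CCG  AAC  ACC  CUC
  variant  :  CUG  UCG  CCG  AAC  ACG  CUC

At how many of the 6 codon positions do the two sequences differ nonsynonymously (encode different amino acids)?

1

Codon 1: UGG Trp / CUG Leu — nonsynonymous.
Codon 2: UCG Ser / UCG Ser — identical.
Codon 3: CCG Pro / CCG Pro — identical.
Codon 4: AAC Asn / AAC Asn — identical.
Codon 5: ACC Thr / ACG Thr — synonymous.
Codon 6: CUC Leu / CUC Leu — identical.
Nonsynonymous differences: 1.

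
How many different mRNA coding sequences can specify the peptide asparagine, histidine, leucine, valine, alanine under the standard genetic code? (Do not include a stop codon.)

Asn: 2 codons.
His: 2 codons.
Leu: 6 codons.
Val: 4 codons.
Ala: 4 codons.
2 × 2 × 6 × 4 × 4 = 384.

384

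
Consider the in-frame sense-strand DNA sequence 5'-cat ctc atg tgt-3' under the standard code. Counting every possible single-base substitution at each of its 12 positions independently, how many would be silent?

5

Codon 1 (CAT, His): 1 synonymous substitution.
Codon 2 (CTC, Leu): 3 synonymous substitutions.
Codon 3 (ATG, Met): 0 synonymous substitutions.
Codon 4 (TGT, Cys): 1 synonymous substitution.
Total: 1 + 3 + 0 + 1 = 5.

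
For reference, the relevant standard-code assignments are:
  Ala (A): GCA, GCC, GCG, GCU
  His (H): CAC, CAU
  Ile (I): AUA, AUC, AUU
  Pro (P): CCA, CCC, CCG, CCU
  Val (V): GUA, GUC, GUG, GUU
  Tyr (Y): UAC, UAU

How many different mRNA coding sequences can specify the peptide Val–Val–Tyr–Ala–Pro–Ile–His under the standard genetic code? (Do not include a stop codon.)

Val: 4 codons.
Val: 4 codons.
Tyr: 2 codons.
Ala: 4 codons.
Pro: 4 codons.
Ile: 3 codons.
His: 2 codons.
4 × 4 × 2 × 4 × 4 × 3 × 2 = 3072.

3072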